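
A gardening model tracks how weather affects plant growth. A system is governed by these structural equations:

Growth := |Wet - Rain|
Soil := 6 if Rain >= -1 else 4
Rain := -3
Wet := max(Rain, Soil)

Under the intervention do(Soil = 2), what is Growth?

5

Under do(Soil=2), the mechanism Soil := 6 if Rain >= -1 else 4 is discarded; Soil is fixed at 2.
Wet = max(Rain, Soil)  [with Rain=-3, Soil=2]  = 2
Growth = |Wet - Rain|  [with Wet=2, Rain=-3]  = 5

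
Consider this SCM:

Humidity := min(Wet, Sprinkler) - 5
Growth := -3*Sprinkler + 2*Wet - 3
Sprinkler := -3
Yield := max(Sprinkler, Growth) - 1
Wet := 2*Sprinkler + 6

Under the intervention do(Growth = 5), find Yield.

4

do(Growth=5) replaces the equation Growth := -3*Sprinkler + 2*Wet - 3 with the constant Growth = 5.
Yield = max(Sprinkler, Growth) - 1  [with Sprinkler=-3, Growth=5]  = 4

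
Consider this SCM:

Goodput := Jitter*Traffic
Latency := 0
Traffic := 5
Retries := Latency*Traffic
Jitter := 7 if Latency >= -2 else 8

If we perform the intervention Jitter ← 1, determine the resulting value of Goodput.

5

Intervening sets Jitter = 1 and removes its equation (Jitter := 7 if Latency >= -2 else 8).
Goodput = Jitter*Traffic  [with Jitter=1, Traffic=5]  = 5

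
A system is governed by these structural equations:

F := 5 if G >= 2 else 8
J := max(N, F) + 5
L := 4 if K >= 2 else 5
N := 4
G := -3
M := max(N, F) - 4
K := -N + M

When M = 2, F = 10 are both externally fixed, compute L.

The joint intervention fixes M = 2, F = 10, removing each variable's own equation.
K = -N + M  [with N=4, M=2]  = -2
L = 4 if K >= 2 else 5  [with K=-2]  = 5

5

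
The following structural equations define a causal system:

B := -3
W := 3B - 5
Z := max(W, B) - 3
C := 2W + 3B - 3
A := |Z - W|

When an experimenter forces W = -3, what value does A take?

do(W=-3) replaces the equation W := 3B - 5 with the constant W = -3.
Z = max(W, B) - 3  [with W=-3, B=-3]  = -6
A = |Z - W|  [with Z=-6, W=-3]  = 3

3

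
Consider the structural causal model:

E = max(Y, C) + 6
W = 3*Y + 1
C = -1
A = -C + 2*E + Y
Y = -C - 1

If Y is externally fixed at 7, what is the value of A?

34

Under do(Y=7), the mechanism Y = -C - 1 is discarded; Y is fixed at 7.
E = max(Y, C) + 6  [with Y=7, C=-1]  = 13
A = -C + 2*E + Y  [with C=-1, E=13, Y=7]  = 34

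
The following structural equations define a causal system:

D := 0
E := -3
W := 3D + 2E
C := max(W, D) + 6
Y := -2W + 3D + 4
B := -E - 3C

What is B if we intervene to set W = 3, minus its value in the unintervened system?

-9

The intervention breaks the incoming arrows to W: W := 3D + 2E no longer applies, and W = 3.
C = max(W, D) + 6  [with W=3, D=0]  = 9
B = -E - 3C  [with E=-3, C=9]  = -24
Without intervention: W = 3D + 2E  [with D=0, E=-3]  = -6; C = max(W, D) + 6  [with W=-6, D=0]  = 6; B = -E - 3C  [with E=-3, C=6]  = -15.
Change = -24 − (-15) = -9.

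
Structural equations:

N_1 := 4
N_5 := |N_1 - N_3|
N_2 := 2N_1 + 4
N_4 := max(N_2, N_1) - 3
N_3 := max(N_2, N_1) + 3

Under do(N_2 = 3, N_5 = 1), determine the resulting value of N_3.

Under do(N_2 = 3, N_5 = 1), each intervened variable's structural equation is replaced by its fixed value.
N_3 = max(N_2, N_1) + 3  [with N_2=3, N_1=4]  = 7

7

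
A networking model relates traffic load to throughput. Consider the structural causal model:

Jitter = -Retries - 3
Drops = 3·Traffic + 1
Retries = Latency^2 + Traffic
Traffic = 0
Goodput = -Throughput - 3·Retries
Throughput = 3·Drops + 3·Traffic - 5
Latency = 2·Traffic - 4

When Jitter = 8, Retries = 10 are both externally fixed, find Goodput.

Setting Jitter = 8, Retries = 10 by intervention discards those variables' equations.
Drops = 3·Traffic + 1  [with Traffic=0]  = 1
Throughput = 3·Drops + 3·Traffic - 5  [with Drops=1, Traffic=0]  = -2
Goodput = -Throughput - 3·Retries  [with Throughput=-2, Retries=10]  = -28

-28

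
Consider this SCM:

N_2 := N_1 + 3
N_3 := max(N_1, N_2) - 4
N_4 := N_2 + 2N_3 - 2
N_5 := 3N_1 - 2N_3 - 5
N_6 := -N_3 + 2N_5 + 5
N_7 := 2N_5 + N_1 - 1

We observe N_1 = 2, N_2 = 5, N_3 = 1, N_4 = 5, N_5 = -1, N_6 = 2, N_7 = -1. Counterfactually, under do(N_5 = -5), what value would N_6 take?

-6

The intervention breaks the incoming arrows to N_5: N_5 := 3N_1 - 2N_3 - 5 no longer applies, and N_5 = -5.
N_2 = N_1 + 3  [with N_1=2]  = 5
N_3 = max(N_1, N_2) - 4  [with N_1=2, N_2=5]  = 1
N_6 = -N_3 + 2N_5 + 5  [with N_3=1, N_5=-5]  = -6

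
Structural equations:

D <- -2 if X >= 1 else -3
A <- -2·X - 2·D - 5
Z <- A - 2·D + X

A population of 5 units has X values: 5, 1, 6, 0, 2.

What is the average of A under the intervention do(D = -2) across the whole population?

-6.6

do(D=-2) breaks D's dependence on X. With D=-2 fixed, A across the units is -11, -3, -13, -1, -5, mean -6.6.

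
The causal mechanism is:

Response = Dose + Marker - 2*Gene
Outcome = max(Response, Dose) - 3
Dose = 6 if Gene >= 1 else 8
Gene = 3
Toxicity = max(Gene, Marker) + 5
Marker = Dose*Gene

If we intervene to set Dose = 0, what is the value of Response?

Under do(Dose=0), the mechanism Dose = 6 if Gene >= 1 else 8 is discarded; Dose is fixed at 0.
Marker = Dose*Gene  [with Dose=0, Gene=3]  = 0
Response = Dose + Marker - 2*Gene  [with Dose=0, Marker=0, Gene=3]  = -6

-6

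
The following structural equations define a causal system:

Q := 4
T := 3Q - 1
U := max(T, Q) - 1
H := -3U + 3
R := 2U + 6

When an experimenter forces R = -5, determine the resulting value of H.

-27

The intervention breaks the incoming arrows to R: R := 2U + 6 no longer applies, and R = -5.
Since H is not a descendant of the intervened variable, it is unaffected.
T = 3Q - 1  [with Q=4]  = 11
U = max(T, Q) - 1  [with T=11, Q=4]  = 10
H = -3U + 3  [with U=10]  = -27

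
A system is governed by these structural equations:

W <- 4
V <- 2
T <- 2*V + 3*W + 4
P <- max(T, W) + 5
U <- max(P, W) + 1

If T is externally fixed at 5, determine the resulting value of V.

2

Under do(T=5), the mechanism T <- 2*V + 3*W + 4 is discarded; T is fixed at 5.
Since V is not a descendant of the intervened variable, it is unaffected.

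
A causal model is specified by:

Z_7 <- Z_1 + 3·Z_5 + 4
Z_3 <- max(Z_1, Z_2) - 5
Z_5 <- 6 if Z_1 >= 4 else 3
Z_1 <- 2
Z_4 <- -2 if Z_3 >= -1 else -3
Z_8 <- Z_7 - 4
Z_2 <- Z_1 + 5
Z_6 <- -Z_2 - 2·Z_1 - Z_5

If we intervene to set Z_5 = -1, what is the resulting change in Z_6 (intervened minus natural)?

4

The intervention breaks the incoming arrows to Z_5: Z_5 <- 6 if Z_1 >= 4 else 3 no longer applies, and Z_5 = -1.
Z_2 = Z_1 + 5  [with Z_1=2]  = 7
Z_6 = -Z_2 - 2·Z_1 - Z_5  [with Z_2=7, Z_1=2, Z_5=-1]  = -10
Without intervention: Z_2 = Z_1 + 5  [with Z_1=2]  = 7; Z_5 = 6 if Z_1 >= 4 else 3  [with Z_1=2]  = 3; Z_6 = -Z_2 - 2·Z_1 - Z_5  [with Z_2=7, Z_1=2, Z_5=3]  = -14.
Change = -10 − (-14) = 4.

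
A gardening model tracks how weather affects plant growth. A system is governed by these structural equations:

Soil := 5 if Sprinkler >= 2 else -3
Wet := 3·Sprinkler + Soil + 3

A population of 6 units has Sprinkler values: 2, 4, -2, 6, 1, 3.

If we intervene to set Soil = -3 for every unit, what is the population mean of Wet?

7

do(Soil=-3) breaks Soil's dependence on Sprinkler. With Soil=-3 fixed, Wet across the units is 6, 12, -6, 18, 3, 9, mean 7.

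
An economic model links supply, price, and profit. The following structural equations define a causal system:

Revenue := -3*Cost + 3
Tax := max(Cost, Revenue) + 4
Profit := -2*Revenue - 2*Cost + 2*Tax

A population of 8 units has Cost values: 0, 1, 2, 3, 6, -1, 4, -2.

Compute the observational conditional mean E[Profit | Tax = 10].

24

Conditioning on Tax=10 selects the 2 unit(s) with Cost ∈ {6, -1}. Their Profit values: 38, 10. Mean = 24.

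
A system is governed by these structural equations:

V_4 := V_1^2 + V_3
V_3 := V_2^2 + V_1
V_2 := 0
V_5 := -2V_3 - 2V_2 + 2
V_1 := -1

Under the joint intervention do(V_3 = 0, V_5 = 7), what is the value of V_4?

1

The joint intervention fixes V_3 = 0, V_5 = 7, removing each variable's own equation.
V_4 = V_1^2 + V_3  [with V_1=-1, V_3=0]  = 1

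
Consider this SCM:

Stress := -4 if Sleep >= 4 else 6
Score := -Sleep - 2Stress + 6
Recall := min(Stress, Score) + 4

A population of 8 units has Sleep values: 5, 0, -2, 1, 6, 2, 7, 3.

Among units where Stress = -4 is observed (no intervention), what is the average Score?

Observing Stress=-4 restricts to units where Stress's equation naturally yields -4: Sleep ∈ {5, 6, 7}. In that subpopulation Score = 9, 8, 7, mean 8.

8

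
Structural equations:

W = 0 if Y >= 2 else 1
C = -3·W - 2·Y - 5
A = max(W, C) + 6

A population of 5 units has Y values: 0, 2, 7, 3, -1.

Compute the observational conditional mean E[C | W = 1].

-7

Conditioning on W=1 selects the 2 unit(s) with Y ∈ {0, -1}. Their C values: -8, -6. Mean = -7.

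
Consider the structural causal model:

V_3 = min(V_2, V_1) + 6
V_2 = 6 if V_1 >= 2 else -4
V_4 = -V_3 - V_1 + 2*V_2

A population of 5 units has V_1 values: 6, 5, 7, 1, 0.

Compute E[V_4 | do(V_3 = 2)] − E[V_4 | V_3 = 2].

The intervention sets V_3=2 in all 5 units regardless of V_1. Recomputing V_4 per unit gives 4, 5, 3, -11, -10; average -1.8.
Conditioning on V_3=2 selects the 2 unit(s) with V_1 ∈ {1, 0}. Their V_4 values: -11, -10. Mean = -10.5.
Difference = -1.8 − (-10.5) = 8.7.

8.7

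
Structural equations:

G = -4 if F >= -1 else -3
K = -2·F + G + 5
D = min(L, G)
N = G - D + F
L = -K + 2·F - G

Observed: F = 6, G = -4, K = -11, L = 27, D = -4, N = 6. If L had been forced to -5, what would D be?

-5

Intervening sets L = -5 and removes its equation (L = -K + 2·F - G).
G = -4 if F >= -1 else -3  [with F=6]  = -4
D = min(L, G)  [with L=-5, G=-4]  = -5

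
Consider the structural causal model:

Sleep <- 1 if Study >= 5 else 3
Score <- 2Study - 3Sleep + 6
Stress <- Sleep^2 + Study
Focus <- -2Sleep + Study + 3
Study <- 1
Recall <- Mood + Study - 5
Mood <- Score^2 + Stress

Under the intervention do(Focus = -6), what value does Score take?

Intervening sets Focus = -6 and removes its equation (Focus <- -2Sleep + Study + 3).
No directed path runs from Focus to Score, so Score keeps its natural value.
Sleep = 1 if Study >= 5 else 3  [with Study=1]  = 3
Score = 2Study - 3Sleep + 6  [with Study=1, Sleep=3]  = -1

-1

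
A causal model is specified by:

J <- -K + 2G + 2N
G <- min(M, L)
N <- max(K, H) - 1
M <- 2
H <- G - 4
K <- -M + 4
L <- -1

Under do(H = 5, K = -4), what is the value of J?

Under do(H = 5, K = -4), each intervened variable's structural equation is replaced by its fixed value.
G = min(M, L)  [with M=2, L=-1]  = -1
N = max(K, H) - 1  [with K=-4, H=5]  = 4
J = -K + 2G + 2N  [with K=-4, G=-1, N=4]  = 10

10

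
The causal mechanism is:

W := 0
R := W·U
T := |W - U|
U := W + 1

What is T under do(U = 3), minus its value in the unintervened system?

The intervention breaks the incoming arrows to U: U := W + 1 no longer applies, and U = 3.
T = |W - U|  [with W=0, U=3]  = 3
Without intervention: U = W + 1  [with W=0]  = 1; T = |W - U|  [with W=0, U=1]  = 1.
Change = 3 − 1 = 2.

2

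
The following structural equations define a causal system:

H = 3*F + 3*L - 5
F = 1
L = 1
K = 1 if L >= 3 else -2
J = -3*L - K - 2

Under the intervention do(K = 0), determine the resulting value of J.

-5

do(K=0) replaces the equation K = 1 if L >= 3 else -2 with the constant K = 0.
J = -3*L - K - 2  [with L=1, K=0]  = -5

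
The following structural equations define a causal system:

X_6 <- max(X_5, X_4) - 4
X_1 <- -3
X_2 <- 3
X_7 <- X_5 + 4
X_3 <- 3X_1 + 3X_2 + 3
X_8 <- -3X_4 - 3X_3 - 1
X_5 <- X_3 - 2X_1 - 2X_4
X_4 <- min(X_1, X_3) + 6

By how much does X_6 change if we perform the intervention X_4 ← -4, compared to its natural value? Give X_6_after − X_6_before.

14

Under do(X_4=-4), the mechanism X_4 <- min(X_1, X_3) + 6 is discarded; X_4 is fixed at -4.
X_3 = 3X_1 + 3X_2 + 3  [with X_1=-3, X_2=3]  = 3
X_5 = X_3 - 2X_1 - 2X_4  [with X_3=3, X_1=-3, X_4=-4]  = 17
X_6 = max(X_5, X_4) - 4  [with X_5=17, X_4=-4]  = 13
Without intervention: X_3 = 3X_1 + 3X_2 + 3  [with X_1=-3, X_2=3]  = 3; X_4 = min(X_1, X_3) + 6  [with X_1=-3, X_3=3]  = 3; X_5 = X_3 - 2X_1 - 2X_4  [with X_3=3, X_1=-3, X_4=3]  = 3; X_6 = max(X_5, X_4) - 4  [with X_5=3, X_4=3]  = -1.
Change = 13 − (-1) = 14.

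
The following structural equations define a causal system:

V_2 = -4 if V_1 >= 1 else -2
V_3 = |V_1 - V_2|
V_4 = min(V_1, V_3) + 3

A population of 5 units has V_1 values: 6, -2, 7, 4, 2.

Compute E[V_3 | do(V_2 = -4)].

7.4

The intervention sets V_2=-4 in all 5 units regardless of V_1. Recomputing V_3 per unit gives 10, 2, 11, 8, 6; average 7.4.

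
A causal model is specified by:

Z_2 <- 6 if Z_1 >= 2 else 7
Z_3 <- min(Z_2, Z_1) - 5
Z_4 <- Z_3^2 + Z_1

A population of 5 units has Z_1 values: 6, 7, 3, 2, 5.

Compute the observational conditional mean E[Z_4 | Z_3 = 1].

7.5

E[Z_4|Z_3=1] averages over only the 2 units with Z_3=1 (Z_1 = 6, 7): Z_4 = 7, 8, mean 7.5.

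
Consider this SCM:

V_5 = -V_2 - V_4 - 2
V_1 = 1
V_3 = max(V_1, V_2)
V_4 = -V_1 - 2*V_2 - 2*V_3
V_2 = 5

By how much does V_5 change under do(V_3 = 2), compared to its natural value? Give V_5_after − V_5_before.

do(V_3=2) replaces the equation V_3 = max(V_1, V_2) with the constant V_3 = 2.
V_4 = -V_1 - 2*V_2 - 2*V_3  [with V_1=1, V_2=5, V_3=2]  = -15
V_5 = -V_2 - V_4 - 2  [with V_2=5, V_4=-15]  = 8
Without intervention: V_3 = max(V_1, V_2)  [with V_1=1, V_2=5]  = 5; V_4 = -V_1 - 2*V_2 - 2*V_3  [with V_1=1, V_2=5, V_3=5]  = -21; V_5 = -V_2 - V_4 - 2  [with V_2=5, V_4=-21]  = 14.
Change = 8 − 14 = -6.

-6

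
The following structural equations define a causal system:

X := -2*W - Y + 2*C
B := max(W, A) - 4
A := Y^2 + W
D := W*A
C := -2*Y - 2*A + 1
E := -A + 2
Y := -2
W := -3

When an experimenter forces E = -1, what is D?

Intervening sets E = -1 and removes its equation (E := -A + 2).
Since D is not a descendant of the intervened variable, it is unaffected.
A = Y^2 + W  [with Y=-2, W=-3]  = 1
D = W*A  [with W=-3, A=1]  = -3

-3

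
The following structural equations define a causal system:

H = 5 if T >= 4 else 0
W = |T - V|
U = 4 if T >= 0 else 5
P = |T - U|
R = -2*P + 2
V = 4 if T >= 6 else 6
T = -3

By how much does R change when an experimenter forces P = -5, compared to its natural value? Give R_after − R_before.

Under do(P=-5), the mechanism P = |T - U| is discarded; P is fixed at -5.
R = -2*P + 2  [with P=-5]  = 12
Without intervention: U = 4 if T >= 0 else 5  [with T=-3]  = 5; P = |T - U|  [with T=-3, U=5]  = 8; R = -2*P + 2  [with P=8]  = -14.
Change = 12 − (-14) = 26.

26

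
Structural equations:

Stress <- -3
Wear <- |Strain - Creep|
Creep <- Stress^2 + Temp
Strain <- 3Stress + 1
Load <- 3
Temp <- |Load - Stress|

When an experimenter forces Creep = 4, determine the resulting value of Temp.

The intervention breaks the incoming arrows to Creep: Creep <- Stress^2 + Temp no longer applies, and Creep = 4.
Since Temp is not a descendant of the intervened variable, it is unaffected.
Temp = |Load - Stress|  [with Load=3, Stress=-3]  = 6

6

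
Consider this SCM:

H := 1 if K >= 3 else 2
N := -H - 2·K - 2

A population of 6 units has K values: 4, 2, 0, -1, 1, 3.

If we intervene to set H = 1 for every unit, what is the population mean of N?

-6

Under do(H=1), H's equation is replaced by H=1 for every unit. Per-unit N: -11, -7, -3, -1, -5, -9. Mean = -6.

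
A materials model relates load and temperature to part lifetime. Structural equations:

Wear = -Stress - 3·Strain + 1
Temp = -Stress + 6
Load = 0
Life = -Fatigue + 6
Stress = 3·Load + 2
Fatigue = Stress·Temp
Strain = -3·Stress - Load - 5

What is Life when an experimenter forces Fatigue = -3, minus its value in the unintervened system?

Intervening sets Fatigue = -3 and removes its equation (Fatigue = Stress·Temp).
Life = -Fatigue + 6  [with Fatigue=-3]  = 9
Without intervention: Stress = 3·Load + 2  [with Load=0]  = 2; Temp = -Stress + 6  [with Stress=2]  = 4; Fatigue = Stress·Temp  [with Stress=2, Temp=4]  = 8; Life = -Fatigue + 6  [with Fatigue=8]  = -2.
Change = 9 − (-2) = 11.

11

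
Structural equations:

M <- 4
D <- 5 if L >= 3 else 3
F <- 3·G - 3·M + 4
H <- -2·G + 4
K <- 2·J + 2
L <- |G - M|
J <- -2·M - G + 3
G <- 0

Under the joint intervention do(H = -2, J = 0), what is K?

2

The joint intervention fixes H = -2, J = 0, removing each variable's own equation.
K = 2·J + 2  [with J=0]  = 2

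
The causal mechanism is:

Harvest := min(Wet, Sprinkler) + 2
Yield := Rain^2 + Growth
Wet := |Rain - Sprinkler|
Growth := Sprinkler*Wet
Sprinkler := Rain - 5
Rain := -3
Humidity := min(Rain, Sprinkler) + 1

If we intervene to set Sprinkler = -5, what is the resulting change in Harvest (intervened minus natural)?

Under do(Sprinkler=-5), the mechanism Sprinkler := Rain - 5 is discarded; Sprinkler is fixed at -5.
Wet = |Rain - Sprinkler|  [with Rain=-3, Sprinkler=-5]  = 2
Harvest = min(Wet, Sprinkler) + 2  [with Wet=2, Sprinkler=-5]  = -3
Without intervention: Sprinkler = Rain - 5  [with Rain=-3]  = -8; Wet = |Rain - Sprinkler|  [with Rain=-3, Sprinkler=-8]  = 5; Harvest = min(Wet, Sprinkler) + 2  [with Wet=5, Sprinkler=-8]  = -6.
Change = -3 − (-6) = 3.

3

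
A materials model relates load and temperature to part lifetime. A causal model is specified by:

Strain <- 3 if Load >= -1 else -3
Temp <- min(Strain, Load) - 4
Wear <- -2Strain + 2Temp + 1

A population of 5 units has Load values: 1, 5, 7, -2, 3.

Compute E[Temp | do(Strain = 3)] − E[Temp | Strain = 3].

-0.9

Every unit gets Strain=3 under the intervention. Temp values become -3, -1, -1, -6, -1; E[Temp|do(Strain=3)] = -2.4.
E[Temp|Strain=3] averages over only the 4 units with Strain=3 (Load = 1, 5, 7, 3): Temp = -3, -1, -1, -1, mean -1.5.
Difference = -2.4 − (-1.5) = -0.9.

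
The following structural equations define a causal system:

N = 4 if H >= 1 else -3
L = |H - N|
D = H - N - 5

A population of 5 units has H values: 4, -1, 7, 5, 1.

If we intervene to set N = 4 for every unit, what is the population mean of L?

2.4

do(N=4) breaks N's dependence on H. With N=4 fixed, L across the units is 0, 5, 3, 1, 3, mean 2.4.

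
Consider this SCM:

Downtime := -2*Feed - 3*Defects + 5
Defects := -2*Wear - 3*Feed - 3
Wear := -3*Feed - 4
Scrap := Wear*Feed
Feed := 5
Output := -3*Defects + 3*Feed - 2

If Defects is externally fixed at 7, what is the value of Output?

-8

do(Defects=7) replaces the equation Defects := -2*Wear - 3*Feed - 3 with the constant Defects = 7.
Output = -3*Defects + 3*Feed - 2  [with Defects=7, Feed=5]  = -8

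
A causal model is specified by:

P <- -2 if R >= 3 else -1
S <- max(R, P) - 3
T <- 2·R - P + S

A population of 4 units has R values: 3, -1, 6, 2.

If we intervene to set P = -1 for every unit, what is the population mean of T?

5.5

do(P=-1) breaks P's dependence on R. With P=-1 fixed, T across the units is 7, -5, 16, 4, mean 5.5.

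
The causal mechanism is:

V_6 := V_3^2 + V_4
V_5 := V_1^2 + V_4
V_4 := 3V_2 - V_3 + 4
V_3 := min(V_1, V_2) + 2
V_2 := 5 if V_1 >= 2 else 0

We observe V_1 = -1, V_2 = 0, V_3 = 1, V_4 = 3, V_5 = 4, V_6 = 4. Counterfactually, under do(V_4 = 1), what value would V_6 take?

2

Under do(V_4=1), the mechanism V_4 := 3V_2 - V_3 + 4 is discarded; V_4 is fixed at 1.
V_2 = 5 if V_1 >= 2 else 0  [with V_1=-1]  = 0
V_3 = min(V_1, V_2) + 2  [with V_1=-1, V_2=0]  = 1
V_6 = V_3^2 + V_4  [with V_3=1, V_4=1]  = 2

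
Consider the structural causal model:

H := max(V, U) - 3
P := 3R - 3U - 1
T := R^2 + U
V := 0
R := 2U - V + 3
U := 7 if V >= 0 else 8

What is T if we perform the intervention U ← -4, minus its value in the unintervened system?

Under do(U=-4), the mechanism U := 7 if V >= 0 else 8 is discarded; U is fixed at -4.
R = 2U - V + 3  [with U=-4, V=0]  = -5
T = R^2 + U  [with R=-5, U=-4]  = 21
Without intervention: U = 7 if V >= 0 else 8  [with V=0]  = 7; R = 2U - V + 3  [with U=7, V=0]  = 17; T = R^2 + U  [with R=17, U=7]  = 296.
Change = 21 − 296 = -275.

-275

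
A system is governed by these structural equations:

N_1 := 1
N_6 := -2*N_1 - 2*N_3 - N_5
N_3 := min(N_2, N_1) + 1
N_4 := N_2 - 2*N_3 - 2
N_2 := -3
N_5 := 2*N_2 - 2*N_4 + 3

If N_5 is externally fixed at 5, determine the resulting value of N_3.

do(N_5=5) replaces the equation N_5 := 2*N_2 - 2*N_4 + 3 with the constant N_5 = 5.
N_3 is not downstream of the intervention, so its value is determined by the original equations.
N_3 = min(N_2, N_1) + 1  [with N_2=-3, N_1=1]  = -2

-2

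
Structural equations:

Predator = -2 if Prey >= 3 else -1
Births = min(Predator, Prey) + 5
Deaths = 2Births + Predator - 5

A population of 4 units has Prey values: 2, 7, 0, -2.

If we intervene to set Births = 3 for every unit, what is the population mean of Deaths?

Under do(Births=3), Births's equation is replaced by Births=3 for every unit. Per-unit Deaths: 0, -1, 0, 0. Mean = -0.25.

-0.25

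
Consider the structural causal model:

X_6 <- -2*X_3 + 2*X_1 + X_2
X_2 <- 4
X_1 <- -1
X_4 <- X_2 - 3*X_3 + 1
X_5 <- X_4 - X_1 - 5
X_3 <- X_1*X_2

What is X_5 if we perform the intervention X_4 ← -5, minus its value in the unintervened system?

Intervening sets X_4 = -5 and removes its equation (X_4 <- X_2 - 3*X_3 + 1).
X_5 = X_4 - X_1 - 5  [with X_4=-5, X_1=-1]  = -9
Without intervention: X_3 = X_1*X_2  [with X_1=-1, X_2=4]  = -4; X_4 = X_2 - 3*X_3 + 1  [with X_2=4, X_3=-4]  = 17; X_5 = X_4 - X_1 - 5  [with X_4=17, X_1=-1]  = 13.
Change = -9 − 13 = -22.

-22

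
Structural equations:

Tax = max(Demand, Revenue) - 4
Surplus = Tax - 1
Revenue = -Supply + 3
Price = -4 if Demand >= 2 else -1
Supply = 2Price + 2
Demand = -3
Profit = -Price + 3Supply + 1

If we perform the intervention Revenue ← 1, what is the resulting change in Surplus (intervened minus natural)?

-2

The intervention breaks the incoming arrows to Revenue: Revenue = -Supply + 3 no longer applies, and Revenue = 1.
Tax = max(Demand, Revenue) - 4  [with Demand=-3, Revenue=1]  = -3
Surplus = Tax - 1  [with Tax=-3]  = -4
Without intervention: Price = -4 if Demand >= 2 else -1  [with Demand=-3]  = -1; Supply = 2Price + 2  [with Price=-1]  = 0; Revenue = -Supply + 3  [with Supply=0]  = 3; Tax = max(Demand, Revenue) - 4  [with Demand=-3, Revenue=3]  = -1; Surplus = Tax - 1  [with Tax=-1]  = -2.
Change = -4 − (-2) = -2.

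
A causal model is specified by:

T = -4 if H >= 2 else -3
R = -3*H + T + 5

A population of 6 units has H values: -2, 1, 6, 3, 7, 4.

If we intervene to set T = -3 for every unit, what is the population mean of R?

-7.5

The intervention sets T=-3 in all 6 units regardless of H. Recomputing R per unit gives 8, -1, -16, -7, -19, -10; average -7.5.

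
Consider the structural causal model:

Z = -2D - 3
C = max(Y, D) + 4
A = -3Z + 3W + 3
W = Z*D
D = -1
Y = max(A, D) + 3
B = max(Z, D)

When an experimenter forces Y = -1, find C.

Under do(Y=-1), the mechanism Y = max(A, D) + 3 is discarded; Y is fixed at -1.
C = max(Y, D) + 4  [with Y=-1, D=-1]  = 3

3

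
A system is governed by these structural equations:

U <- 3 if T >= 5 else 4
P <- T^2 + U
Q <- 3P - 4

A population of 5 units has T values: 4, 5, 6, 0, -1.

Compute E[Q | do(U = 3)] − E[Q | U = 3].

The intervention sets U=3 in all 5 units regardless of T. Recomputing Q per unit gives 53, 80, 113, 5, 8; average 51.8.
Conditioning on U=3 selects the 2 unit(s) with T ∈ {5, 6}. Their Q values: 80, 113. Mean = 96.5.
Difference = 51.8 − 96.5 = -44.7.

-44.7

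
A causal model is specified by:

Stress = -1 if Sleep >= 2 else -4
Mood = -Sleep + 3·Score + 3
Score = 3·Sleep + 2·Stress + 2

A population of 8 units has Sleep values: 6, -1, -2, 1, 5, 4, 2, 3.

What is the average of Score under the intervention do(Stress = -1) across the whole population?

The intervention sets Stress=-1 in all 8 units regardless of Sleep. Recomputing Score per unit gives 18, -3, -6, 3, 15, 12, 6, 9; average 6.75.

6.75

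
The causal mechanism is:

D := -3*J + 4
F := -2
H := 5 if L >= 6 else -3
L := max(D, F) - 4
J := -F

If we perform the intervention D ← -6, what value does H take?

-3

do(D=-6) replaces the equation D := -3*J + 4 with the constant D = -6.
L = max(D, F) - 4  [with D=-6, F=-2]  = -6
H = 5 if L >= 6 else -3  [with L=-6]  = -3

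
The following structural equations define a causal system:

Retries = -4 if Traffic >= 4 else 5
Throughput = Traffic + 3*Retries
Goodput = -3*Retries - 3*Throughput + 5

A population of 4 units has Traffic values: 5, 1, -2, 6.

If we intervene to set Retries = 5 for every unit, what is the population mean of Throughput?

do(Retries=5) breaks Retries's dependence on Traffic. With Retries=5 fixed, Throughput across the units is 20, 16, 13, 21, mean 17.5.

17.5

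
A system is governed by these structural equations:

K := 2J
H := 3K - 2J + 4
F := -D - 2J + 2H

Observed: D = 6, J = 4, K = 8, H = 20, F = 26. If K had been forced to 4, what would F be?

do(K=4) replaces the equation K := 2J with the constant K = 4.
H = 3K - 2J + 4  [with K=4, J=4]  = 8
F = -D - 2J + 2H  [with D=6, J=4, H=8]  = 2

2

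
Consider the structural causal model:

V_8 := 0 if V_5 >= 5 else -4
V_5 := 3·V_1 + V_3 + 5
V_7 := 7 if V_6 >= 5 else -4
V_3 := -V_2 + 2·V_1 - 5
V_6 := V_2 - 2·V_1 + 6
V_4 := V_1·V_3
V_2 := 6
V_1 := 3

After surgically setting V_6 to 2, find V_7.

Intervening sets V_6 = 2 and removes its equation (V_6 := V_2 - 2·V_1 + 6).
V_7 = 7 if V_6 >= 5 else -4  [with V_6=2]  = -4

-4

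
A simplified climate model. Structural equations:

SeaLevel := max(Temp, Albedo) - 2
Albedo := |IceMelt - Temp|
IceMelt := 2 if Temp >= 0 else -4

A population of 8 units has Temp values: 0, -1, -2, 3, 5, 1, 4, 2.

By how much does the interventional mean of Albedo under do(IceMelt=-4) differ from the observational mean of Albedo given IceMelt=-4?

Every unit gets IceMelt=-4 under the intervention. Albedo values become 4, 3, 2, 7, 9, 5, 8, 6; E[Albedo|do(IceMelt=-4)] = 5.5.
Conditioning on IceMelt=-4 selects the 2 unit(s) with Temp ∈ {-1, -2}. Their Albedo values: 3, 2. Mean = 2.5.
Difference = 5.5 − 2.5 = 3.

3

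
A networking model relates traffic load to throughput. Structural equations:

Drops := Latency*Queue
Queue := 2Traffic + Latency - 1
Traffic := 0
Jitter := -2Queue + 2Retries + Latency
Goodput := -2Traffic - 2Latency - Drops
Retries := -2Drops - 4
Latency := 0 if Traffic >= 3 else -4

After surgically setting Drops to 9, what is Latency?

The intervention breaks the incoming arrows to Drops: Drops := Latency*Queue no longer applies, and Drops = 9.
Since Latency is not a descendant of the intervened variable, it is unaffected.
Latency = 0 if Traffic >= 3 else -4  [with Traffic=0]  = -4

-4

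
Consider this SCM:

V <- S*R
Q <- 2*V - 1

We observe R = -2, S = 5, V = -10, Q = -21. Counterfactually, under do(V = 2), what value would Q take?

The intervention breaks the incoming arrows to V: V <- S*R no longer applies, and V = 2.
Q = 2*V - 1  [with V=2]  = 3

3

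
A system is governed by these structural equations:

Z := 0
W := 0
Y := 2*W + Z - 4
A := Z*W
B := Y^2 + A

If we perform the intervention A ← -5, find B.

11

Intervening sets A = -5 and removes its equation (A := Z*W).
Y = 2*W + Z - 4  [with W=0, Z=0]  = -4
B = Y^2 + A  [with Y=-4, A=-5]  = 11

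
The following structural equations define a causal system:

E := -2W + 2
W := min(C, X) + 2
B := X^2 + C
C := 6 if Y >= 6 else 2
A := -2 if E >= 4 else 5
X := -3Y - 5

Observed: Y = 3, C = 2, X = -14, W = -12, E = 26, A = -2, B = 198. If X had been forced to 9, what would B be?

The intervention breaks the incoming arrows to X: X := -3Y - 5 no longer applies, and X = 9.
C = 6 if Y >= 6 else 2  [with Y=3]  = 2
B = X^2 + C  [with X=9, C=2]  = 83

83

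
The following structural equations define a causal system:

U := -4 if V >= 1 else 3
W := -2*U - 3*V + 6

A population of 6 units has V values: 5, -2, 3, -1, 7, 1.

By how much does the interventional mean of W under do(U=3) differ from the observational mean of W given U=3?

Under do(U=3), U's equation is replaced by U=3 for every unit. Per-unit W: -15, 6, -9, 3, -21, -3. Mean = -6.5.
Conditioning on U=3 selects the 2 unit(s) with V ∈ {-2, -1}. Their W values: 6, 3. Mean = 4.5.
Difference = -6.5 − 4.5 = -11.

-11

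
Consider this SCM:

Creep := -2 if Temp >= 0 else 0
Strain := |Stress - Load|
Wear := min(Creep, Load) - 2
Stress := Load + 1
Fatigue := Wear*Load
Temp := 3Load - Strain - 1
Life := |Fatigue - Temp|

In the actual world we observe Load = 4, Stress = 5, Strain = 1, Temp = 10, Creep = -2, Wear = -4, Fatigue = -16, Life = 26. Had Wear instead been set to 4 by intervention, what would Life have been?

Intervening sets Wear = 4 and removes its equation (Wear := min(Creep, Load) - 2).
Stress = Load + 1  [with Load=4]  = 5
Strain = |Stress - Load|  [with Stress=5, Load=4]  = 1
Temp = 3Load - Strain - 1  [with Load=4, Strain=1]  = 10
Fatigue = Wear*Load  [with Wear=4, Load=4]  = 16
Life = |Fatigue - Temp|  [with Fatigue=16, Temp=10]  = 6

6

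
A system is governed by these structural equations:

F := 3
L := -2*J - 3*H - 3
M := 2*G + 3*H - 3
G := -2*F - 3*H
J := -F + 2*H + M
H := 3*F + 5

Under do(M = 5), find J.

30

Intervening sets M = 5 and removes its equation (M := 2*G + 3*H - 3).
H = 3*F + 5  [with F=3]  = 14
J = -F + 2*H + M  [with F=3, H=14, M=5]  = 30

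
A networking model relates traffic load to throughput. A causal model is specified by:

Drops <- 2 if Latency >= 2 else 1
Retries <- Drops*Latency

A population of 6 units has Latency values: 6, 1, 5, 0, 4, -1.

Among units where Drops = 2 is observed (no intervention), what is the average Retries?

Observing Drops=2 restricts to units where Drops's equation naturally yields 2: Latency ∈ {6, 5, 4}. In that subpopulation Retries = 12, 10, 8, mean 10.

10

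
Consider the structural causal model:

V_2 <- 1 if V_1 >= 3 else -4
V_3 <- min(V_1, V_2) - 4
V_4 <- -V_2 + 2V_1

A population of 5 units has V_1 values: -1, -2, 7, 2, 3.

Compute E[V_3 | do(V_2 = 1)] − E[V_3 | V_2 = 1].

do(V_2=1) breaks V_2's dependence on V_1. With V_2=1 fixed, V_3 across the units is -5, -6, -3, -3, -3, mean -4.
Conditioning on V_2=1 selects the 2 unit(s) with V_1 ∈ {7, 3}. Their V_3 values: -3, -3. Mean = -3.
Difference = -4 − (-3) = -1.

-1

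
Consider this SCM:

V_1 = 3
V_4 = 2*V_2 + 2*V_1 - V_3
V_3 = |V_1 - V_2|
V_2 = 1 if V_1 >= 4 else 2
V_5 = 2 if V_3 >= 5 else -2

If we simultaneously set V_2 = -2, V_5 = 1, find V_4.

The joint intervention fixes V_2 = -2, V_5 = 1, removing each variable's own equation.
V_3 = |V_1 - V_2|  [with V_1=3, V_2=-2]  = 5
V_4 = 2*V_2 + 2*V_1 - V_3  [with V_2=-2, V_1=3, V_3=5]  = -3

-3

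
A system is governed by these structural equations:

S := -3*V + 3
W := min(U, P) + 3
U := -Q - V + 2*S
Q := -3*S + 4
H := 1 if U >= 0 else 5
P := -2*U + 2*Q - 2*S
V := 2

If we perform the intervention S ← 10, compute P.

do(S=10) replaces the equation S := -3*V + 3 with the constant S = 10.
Q = -3*S + 4  [with S=10]  = -26
U = -Q - V + 2*S  [with Q=-26, V=2, S=10]  = 44
P = -2*U + 2*Q - 2*S  [with U=44, Q=-26, S=10]  = -160

-160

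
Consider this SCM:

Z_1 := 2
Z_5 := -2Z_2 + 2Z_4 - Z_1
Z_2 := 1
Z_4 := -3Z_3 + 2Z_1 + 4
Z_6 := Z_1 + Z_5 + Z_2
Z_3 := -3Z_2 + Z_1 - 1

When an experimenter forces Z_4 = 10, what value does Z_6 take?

Under do(Z_4=10), the mechanism Z_4 := -3Z_3 + 2Z_1 + 4 is discarded; Z_4 is fixed at 10.
Z_5 = -2Z_2 + 2Z_4 - Z_1  [with Z_2=1, Z_4=10, Z_1=2]  = 16
Z_6 = Z_1 + Z_5 + Z_2  [with Z_1=2, Z_5=16, Z_2=1]  = 19

19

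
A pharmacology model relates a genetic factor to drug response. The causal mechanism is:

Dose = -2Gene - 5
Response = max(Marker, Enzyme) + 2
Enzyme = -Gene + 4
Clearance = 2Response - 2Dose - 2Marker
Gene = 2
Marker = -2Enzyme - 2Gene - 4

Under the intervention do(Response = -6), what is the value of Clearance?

The intervention breaks the incoming arrows to Response: Response = max(Marker, Enzyme) + 2 no longer applies, and Response = -6.
Dose = -2Gene - 5  [with Gene=2]  = -9
Enzyme = -Gene + 4  [with Gene=2]  = 2
Marker = -2Enzyme - 2Gene - 4  [with Enzyme=2, Gene=2]  = -12
Clearance = 2Response - 2Dose - 2Marker  [with Response=-6, Dose=-9, Marker=-12]  = 30

30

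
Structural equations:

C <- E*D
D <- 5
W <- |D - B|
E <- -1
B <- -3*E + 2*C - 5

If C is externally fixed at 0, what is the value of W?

7

do(C=0) replaces the equation C <- E*D with the constant C = 0.
B = -3*E + 2*C - 5  [with E=-1, C=0]  = -2
W = |D - B|  [with D=5, B=-2]  = 7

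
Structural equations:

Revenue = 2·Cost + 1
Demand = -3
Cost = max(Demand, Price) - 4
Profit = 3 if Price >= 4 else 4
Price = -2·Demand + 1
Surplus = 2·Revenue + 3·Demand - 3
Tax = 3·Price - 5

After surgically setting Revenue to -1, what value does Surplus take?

The intervention breaks the incoming arrows to Revenue: Revenue = 2·Cost + 1 no longer applies, and Revenue = -1.
Surplus = 2·Revenue + 3·Demand - 3  [with Revenue=-1, Demand=-3]  = -14

-14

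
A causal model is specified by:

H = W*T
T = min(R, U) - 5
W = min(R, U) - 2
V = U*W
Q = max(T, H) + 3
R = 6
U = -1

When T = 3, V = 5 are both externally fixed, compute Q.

Under do(T = 3, V = 5), each intervened variable's structural equation is replaced by its fixed value.
W = min(R, U) - 2  [with R=6, U=-1]  = -3
H = W*T  [with W=-3, T=3]  = -9
Q = max(T, H) + 3  [with T=3, H=-9]  = 6

6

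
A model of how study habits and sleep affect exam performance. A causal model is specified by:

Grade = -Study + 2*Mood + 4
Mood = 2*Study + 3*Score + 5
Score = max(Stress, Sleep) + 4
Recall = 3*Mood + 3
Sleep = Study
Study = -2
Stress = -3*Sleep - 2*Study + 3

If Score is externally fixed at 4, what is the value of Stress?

Under do(Score=4), the mechanism Score = max(Stress, Sleep) + 4 is discarded; Score is fixed at 4.
Since Stress is not a descendant of the intervened variable, it is unaffected.
Sleep = Study  [with Study=-2]  = -2
Stress = -3*Sleep - 2*Study + 3  [with Sleep=-2, Study=-2]  = 13

13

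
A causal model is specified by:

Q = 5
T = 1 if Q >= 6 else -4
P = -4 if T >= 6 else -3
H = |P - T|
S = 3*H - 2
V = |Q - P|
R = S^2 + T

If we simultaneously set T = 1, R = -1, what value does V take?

8

Under do(T = 1, R = -1), each intervened variable's structural equation is replaced by its fixed value.
P = -4 if T >= 6 else -3  [with T=1]  = -3
V = |Q - P|  [with Q=5, P=-3]  = 8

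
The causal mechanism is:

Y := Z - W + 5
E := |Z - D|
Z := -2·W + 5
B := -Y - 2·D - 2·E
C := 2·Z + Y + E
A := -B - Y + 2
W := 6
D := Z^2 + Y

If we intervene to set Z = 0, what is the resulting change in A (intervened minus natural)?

do(Z=0) replaces the equation Z := -2·W + 5 with the constant Z = 0.
Y = Z - W + 5  [with Z=0, W=6]  = -1
D = Z^2 + Y  [with Z=0, Y=-1]  = -1
E = |Z - D|  [with Z=0, D=-1]  = 1
B = -Y - 2·D - 2·E  [with Y=-1, D=-1, E=1]  = 1
A = -B - Y + 2  [with B=1, Y=-1]  = 2
Without intervention: Z = -2·W + 5  [with W=6]  = -7; Y = Z - W + 5  [with Z=-7, W=6]  = -8; D = Z^2 + Y  [with Z=-7, Y=-8]  = 41; E = |Z - D|  [with Z=-7, D=41]  = 48; B = -Y - 2·D - 2·E  [with Y=-8, D=41, E=48]  = -170; A = -B - Y + 2  [with B=-170, Y=-8]  = 180.
Change = 2 − 180 = -178.

-178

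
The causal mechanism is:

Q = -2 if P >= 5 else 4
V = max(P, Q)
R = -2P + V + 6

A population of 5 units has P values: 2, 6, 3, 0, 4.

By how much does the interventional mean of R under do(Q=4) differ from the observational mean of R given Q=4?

Every unit gets Q=4 under the intervention. R values become 6, 0, 4, 10, 2; E[R|do(Q=4)] = 4.4.
Conditioning on Q=4 selects the 4 unit(s) with P ∈ {2, 3, 0, 4}. Their R values: 6, 4, 10, 2. Mean = 5.5.
Difference = 4.4 − 5.5 = -1.1.

-1.1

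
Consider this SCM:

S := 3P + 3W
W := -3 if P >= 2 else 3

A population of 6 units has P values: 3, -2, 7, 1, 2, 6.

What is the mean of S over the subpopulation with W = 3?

E[S|W=3] averages over only the 2 units with W=3 (P = -2, 1): S = 3, 12, mean 7.5.

7.5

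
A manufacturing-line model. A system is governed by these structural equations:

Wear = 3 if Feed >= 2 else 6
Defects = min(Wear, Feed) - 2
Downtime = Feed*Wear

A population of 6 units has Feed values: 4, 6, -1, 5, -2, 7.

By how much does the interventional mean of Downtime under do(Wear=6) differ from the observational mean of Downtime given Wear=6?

28

Under do(Wear=6), Wear's equation is replaced by Wear=6 for every unit. Per-unit Downtime: 24, 36, -6, 30, -12, 42. Mean = 19.
Conditioning on Wear=6 selects the 2 unit(s) with Feed ∈ {-1, -2}. Their Downtime values: -6, -12. Mean = -9.
Difference = 19 − (-9) = 28.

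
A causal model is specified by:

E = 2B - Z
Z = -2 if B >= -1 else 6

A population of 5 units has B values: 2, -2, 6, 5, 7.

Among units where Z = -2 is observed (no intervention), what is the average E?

12

Conditioning on Z=-2 selects the 4 unit(s) with B ∈ {2, 6, 5, 7}. Their E values: 6, 14, 12, 16. Mean = 12.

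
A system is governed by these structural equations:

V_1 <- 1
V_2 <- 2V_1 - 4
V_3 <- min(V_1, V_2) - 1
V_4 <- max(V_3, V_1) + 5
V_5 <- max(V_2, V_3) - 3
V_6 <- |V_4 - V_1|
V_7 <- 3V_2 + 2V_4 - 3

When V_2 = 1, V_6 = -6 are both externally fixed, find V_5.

-2

Setting V_2 = 1, V_6 = -6 by intervention discards those variables' equations.
V_3 = min(V_1, V_2) - 1  [with V_1=1, V_2=1]  = 0
V_5 = max(V_2, V_3) - 3  [with V_2=1, V_3=0]  = -2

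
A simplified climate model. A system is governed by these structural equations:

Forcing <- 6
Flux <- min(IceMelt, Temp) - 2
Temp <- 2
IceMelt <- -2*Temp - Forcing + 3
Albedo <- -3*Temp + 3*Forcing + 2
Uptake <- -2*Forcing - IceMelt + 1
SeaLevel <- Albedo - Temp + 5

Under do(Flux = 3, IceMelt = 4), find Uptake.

Under do(Flux = 3, IceMelt = 4), each intervened variable's structural equation is replaced by its fixed value.
Uptake = -2*Forcing - IceMelt + 1  [with Forcing=6, IceMelt=4]  = -15

-15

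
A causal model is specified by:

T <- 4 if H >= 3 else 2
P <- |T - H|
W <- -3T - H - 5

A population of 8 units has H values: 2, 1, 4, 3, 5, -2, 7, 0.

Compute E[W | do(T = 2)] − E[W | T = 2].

The intervention sets T=2 in all 8 units regardless of H. Recomputing W per unit gives -13, -12, -15, -14, -16, -9, -18, -11; average -13.5.
Conditioning on T=2 selects the 4 unit(s) with H ∈ {2, 1, -2, 0}. Their W values: -13, -12, -9, -11. Mean = -11.25.
Difference = -13.5 − (-11.25) = -2.25.

-2.25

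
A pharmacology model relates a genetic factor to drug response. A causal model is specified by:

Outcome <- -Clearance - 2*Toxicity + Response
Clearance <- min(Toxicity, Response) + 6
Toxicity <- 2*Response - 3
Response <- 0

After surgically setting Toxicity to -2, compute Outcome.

0

Under do(Toxicity=-2), the mechanism Toxicity <- 2*Response - 3 is discarded; Toxicity is fixed at -2.
Clearance = min(Toxicity, Response) + 6  [with Toxicity=-2, Response=0]  = 4
Outcome = -Clearance - 2*Toxicity + Response  [with Clearance=4, Toxicity=-2, Response=0]  = 0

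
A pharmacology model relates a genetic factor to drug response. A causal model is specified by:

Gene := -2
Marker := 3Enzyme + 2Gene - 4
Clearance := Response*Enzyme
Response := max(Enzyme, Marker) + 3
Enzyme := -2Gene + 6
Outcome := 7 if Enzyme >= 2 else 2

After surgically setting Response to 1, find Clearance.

10

Intervening sets Response = 1 and removes its equation (Response := max(Enzyme, Marker) + 3).
Enzyme = -2Gene + 6  [with Gene=-2]  = 10
Clearance = Response*Enzyme  [with Response=1, Enzyme=10]  = 10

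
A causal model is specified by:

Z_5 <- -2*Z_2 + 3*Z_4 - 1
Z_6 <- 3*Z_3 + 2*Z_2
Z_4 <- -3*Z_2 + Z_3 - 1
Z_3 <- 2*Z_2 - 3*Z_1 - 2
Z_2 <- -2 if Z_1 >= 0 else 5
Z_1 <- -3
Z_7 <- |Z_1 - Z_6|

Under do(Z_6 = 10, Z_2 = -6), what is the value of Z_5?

The joint intervention fixes Z_6 = 10, Z_2 = -6, removing each variable's own equation.
Z_3 = 2*Z_2 - 3*Z_1 - 2  [with Z_2=-6, Z_1=-3]  = -5
Z_4 = -3*Z_2 + Z_3 - 1  [with Z_2=-6, Z_3=-5]  = 12
Z_5 = -2*Z_2 + 3*Z_4 - 1  [with Z_2=-6, Z_4=12]  = 47

47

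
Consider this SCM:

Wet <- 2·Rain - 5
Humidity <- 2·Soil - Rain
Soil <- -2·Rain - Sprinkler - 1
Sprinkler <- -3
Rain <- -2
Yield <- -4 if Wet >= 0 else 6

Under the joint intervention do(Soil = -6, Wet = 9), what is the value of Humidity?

Setting Soil = -6, Wet = 9 by intervention discards those variables' equations.
Humidity = 2·Soil - Rain  [with Soil=-6, Rain=-2]  = -10

-10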